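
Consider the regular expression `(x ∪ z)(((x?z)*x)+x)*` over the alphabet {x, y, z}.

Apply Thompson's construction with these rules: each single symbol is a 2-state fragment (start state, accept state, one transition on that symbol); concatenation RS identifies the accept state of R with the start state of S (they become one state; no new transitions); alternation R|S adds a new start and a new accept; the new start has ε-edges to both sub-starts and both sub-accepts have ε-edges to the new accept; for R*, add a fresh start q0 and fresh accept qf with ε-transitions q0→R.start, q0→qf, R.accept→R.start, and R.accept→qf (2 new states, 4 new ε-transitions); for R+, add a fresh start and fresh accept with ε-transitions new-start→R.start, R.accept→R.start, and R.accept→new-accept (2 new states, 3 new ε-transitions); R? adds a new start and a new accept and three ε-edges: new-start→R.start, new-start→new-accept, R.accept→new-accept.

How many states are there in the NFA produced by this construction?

Recursing over subexpressions:
Each of the 6 symbol leaves contributes a 2-state fragment.
  x ∪ z → 6 states
  x? → 4 states
  x?z → 5 states
  (x?z)* → 7 states
  (x?z)*x → 8 states
  ((x?z)*x)+ → 10 states
  ((x?z)*x)+x → 11 states
  (((x?z)*x)+x)* → 13 states
  (x ∪ z)(((x?z)*x)+x)* → 18 states

18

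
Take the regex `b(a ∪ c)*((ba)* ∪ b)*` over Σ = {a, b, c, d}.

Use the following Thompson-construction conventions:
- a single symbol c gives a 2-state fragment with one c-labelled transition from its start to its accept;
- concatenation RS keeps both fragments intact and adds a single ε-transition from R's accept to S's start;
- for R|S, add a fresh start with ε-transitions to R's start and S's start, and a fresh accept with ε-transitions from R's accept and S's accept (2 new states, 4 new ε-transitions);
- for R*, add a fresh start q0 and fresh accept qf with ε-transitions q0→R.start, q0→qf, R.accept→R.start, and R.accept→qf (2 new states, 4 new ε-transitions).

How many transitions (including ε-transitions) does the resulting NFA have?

29

Building bottom-up:
Each of the 6 symbol leaves contributes 1 transition (1 symbol, 0 ε).
  a ∪ c → 6 transitions (2 symbol, 4 ε)
  (a ∪ c)* → 10 transitions (2 symbol, 8 ε)
  ba → 3 transitions (2 symbol, 1 ε)
  (ba)* → 7 transitions (2 symbol, 5 ε)
  (ba)* ∪ b → 12 transitions (3 symbol, 9 ε)
  ((ba)* ∪ b)* → 16 transitions (3 symbol, 13 ε)
  b(a ∪ c)*((ba)* ∪ b)* → 29 transitions (6 symbol, 23 ε)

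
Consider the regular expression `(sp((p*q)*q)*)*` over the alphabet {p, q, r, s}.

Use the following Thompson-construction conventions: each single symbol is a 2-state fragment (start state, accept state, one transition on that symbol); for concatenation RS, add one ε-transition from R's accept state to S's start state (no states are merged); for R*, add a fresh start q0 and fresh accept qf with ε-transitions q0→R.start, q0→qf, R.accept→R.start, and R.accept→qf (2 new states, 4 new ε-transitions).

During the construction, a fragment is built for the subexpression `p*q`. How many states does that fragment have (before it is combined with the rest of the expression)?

6

Fragment for `p*q`:
Each of the 2 symbol leaves contributes a 2-state fragment.
  p* — 4 states
  p*q — 6 states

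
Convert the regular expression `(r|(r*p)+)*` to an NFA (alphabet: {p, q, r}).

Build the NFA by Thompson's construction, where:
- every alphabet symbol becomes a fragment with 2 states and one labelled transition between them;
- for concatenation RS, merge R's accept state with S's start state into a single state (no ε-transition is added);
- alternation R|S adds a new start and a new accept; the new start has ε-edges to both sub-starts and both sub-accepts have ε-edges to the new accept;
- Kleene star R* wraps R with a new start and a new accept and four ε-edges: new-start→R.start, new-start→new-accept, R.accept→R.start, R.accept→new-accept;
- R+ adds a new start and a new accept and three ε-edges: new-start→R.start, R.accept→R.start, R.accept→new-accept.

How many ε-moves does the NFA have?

15

Per subexpression:
Each of the 3 symbol leaves contributes 0 ε-transitions.
  r* : 4 ε-transitions
  r*p : 4 ε-transitions
  (r*p)+ : 7 ε-transitions
  r|(r*p)+ : 11 ε-transitions
  (r|(r*p)+)* : 15 ε-transitions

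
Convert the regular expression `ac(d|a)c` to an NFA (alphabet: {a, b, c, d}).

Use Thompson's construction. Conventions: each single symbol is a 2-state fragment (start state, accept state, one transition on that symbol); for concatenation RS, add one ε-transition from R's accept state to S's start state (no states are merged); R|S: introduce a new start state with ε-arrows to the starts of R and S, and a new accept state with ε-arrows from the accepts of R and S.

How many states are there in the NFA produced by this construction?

Building bottom-up:
Each of the 5 symbol leaves contributes a 2-state fragment.
  d|a : 6 states
  ac(d|a)c : 12 states

12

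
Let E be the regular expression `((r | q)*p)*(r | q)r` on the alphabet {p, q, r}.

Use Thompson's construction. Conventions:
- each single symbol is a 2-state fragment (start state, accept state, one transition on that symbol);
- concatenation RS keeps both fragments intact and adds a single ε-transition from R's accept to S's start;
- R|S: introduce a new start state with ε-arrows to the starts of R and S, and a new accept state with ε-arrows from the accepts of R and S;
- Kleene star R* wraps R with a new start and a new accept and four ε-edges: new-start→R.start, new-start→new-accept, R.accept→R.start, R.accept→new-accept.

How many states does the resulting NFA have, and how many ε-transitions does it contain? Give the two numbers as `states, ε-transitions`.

20, 19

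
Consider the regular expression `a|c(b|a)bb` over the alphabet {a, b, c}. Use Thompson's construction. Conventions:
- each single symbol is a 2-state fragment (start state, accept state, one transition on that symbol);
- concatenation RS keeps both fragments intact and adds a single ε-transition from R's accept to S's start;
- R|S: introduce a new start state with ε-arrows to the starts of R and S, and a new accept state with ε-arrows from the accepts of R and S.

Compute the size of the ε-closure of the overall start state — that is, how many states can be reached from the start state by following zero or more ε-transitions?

3

Compute the ε-closure size of each fragment's start state recursively; a symbol fragment's start has no outgoing ε-edge, so its closure is just itself (size 1).
  b|a — new start ε-reaches every alternative's start; none of them accept ε, so the new accept is not reached: |ε-closure| = 1 + 1 + 1 = 3
  c(b|a)bb — same as the first factor's closure: |ε-closure| = 1
  a|c(b|a)bb — new start ε-reaches every alternative's start; none of them accept ε, so the new accept is not reached: |ε-closure| = 1 + 1 + 1 = 3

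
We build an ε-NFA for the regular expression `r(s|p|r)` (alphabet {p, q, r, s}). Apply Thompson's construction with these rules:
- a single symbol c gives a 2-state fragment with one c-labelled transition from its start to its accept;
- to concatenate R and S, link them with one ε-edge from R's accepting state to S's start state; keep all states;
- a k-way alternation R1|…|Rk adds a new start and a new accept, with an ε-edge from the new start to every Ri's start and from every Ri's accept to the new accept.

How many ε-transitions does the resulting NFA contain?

7

Bottom-up over the parse tree:
Each of the 4 symbol leaves contributes 0 ε-transitions.
  s|p|r = 6 ε-transitions
  r(s|p|r) = 7 ε-transitions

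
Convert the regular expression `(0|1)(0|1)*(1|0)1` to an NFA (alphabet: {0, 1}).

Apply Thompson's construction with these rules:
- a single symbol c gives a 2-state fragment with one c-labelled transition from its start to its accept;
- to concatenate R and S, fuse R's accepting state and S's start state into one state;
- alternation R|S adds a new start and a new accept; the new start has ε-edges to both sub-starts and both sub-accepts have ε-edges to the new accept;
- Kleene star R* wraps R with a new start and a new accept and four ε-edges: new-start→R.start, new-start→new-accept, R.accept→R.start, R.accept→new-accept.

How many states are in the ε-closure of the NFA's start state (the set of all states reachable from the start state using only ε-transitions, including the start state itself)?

3

Let C(F) = |ε-closure(F.start)| within fragment F, and note whether F accepts ε. Symbol fragments have C = 1 and do not accept ε. Then:
  0|1 → C = 1 + 1 + 1 = 3 (the new accept is not ε-reachable since no branch accepts ε)
  0|1 → C = 1 + 1 + 1 = 3 (the new accept is not ε-reachable since no branch accepts ε)
  (0|1)* → C = 1 (new start) + 3 (body) + 1 (new accept) = 5
  1|0 → C = 1 + 1 + 1 = 3 (the new accept is not ε-reachable since no branch accepts ε)
  (0|1)(0|1)*(1|0)1 → same as the first factor's closure: C = 3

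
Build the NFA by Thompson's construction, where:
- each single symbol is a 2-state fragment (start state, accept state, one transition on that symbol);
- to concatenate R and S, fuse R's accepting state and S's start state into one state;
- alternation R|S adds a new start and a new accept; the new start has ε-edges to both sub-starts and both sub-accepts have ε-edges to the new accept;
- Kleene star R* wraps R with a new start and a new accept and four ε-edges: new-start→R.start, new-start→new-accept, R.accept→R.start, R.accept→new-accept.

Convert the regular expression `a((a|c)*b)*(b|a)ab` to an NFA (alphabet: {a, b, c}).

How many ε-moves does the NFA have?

16

Building bottom-up:
Each of the 8 symbol leaves contributes 0 ε-transitions.
  a|c : 4 ε-transitions
  (a|c)* : 8 ε-transitions
  (a|c)*b : 8 ε-transitions
  ((a|c)*b)* : 12 ε-transitions
  b|a : 4 ε-transitions
  a((a|c)*b)*(b|a)ab : 16 ε-transitions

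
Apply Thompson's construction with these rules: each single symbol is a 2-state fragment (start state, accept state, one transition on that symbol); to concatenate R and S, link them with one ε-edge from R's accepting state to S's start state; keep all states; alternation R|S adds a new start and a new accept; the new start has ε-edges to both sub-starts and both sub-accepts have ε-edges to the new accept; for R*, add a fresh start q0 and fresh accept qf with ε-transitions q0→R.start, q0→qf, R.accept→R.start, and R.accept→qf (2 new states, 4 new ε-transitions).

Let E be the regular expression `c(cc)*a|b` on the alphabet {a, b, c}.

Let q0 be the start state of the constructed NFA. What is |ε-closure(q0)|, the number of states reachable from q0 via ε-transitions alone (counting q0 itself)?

Let C(F) = |ε-closure(F.start)| within fragment F, and note whether F accepts ε. Symbol fragments have C = 1 and do not accept ε. Then:
  cc — same as the first factor's closure: C = 1
  (cc)* — new start has ε-edges to the inner start and to the new accept, so C = 2 + 1 = 3
  c(cc)*a — C equals the left operand's closure size = 1 (its accept is not ε-reachable, so the closure stops there)
  c(cc)*a|b — C = 1 + 1 + 1 = 3 (the new accept is not ε-reachable since no branch accepts ε)

3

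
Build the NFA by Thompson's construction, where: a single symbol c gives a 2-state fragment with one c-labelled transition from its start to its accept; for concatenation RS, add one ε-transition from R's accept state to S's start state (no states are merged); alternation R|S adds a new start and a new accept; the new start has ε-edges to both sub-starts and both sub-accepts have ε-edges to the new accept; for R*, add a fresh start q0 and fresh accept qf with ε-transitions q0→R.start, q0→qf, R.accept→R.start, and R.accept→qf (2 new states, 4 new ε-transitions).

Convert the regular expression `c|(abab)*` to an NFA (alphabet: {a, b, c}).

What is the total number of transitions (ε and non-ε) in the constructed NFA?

16

Bottom-up over the parse tree:
Each of the 5 symbol leaves contributes 1 transition (1 symbol, 0 ε).
  abab → 7 transitions (4 symbol, 3 ε)
  (abab)* → 11 transitions (4 symbol, 7 ε)
  c|(abab)* → 16 transitions (5 symbol, 11 ε)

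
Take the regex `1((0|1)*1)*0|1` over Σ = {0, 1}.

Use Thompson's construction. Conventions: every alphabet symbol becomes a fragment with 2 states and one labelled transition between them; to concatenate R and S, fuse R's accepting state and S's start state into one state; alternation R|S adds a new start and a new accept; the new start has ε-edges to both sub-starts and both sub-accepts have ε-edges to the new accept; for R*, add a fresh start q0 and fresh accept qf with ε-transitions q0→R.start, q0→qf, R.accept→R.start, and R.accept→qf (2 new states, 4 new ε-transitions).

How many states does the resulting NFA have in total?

17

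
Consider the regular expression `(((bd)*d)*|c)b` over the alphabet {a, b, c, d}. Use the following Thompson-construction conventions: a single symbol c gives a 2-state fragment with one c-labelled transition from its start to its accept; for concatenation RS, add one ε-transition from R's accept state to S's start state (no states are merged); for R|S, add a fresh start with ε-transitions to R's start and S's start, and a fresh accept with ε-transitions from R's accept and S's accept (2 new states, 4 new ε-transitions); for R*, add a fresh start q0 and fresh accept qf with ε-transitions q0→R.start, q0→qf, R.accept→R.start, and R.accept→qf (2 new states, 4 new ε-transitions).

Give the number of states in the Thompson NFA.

Bottom-up over the parse tree:
Each of the 5 symbol leaves contributes a 2-state fragment.
  bd = 4 states
  (bd)* = 6 states
  (bd)*d = 8 states
  ((bd)*d)* = 10 states
  ((bd)*d)*|c = 14 states
  (((bd)*d)*|c)b = 16 states

16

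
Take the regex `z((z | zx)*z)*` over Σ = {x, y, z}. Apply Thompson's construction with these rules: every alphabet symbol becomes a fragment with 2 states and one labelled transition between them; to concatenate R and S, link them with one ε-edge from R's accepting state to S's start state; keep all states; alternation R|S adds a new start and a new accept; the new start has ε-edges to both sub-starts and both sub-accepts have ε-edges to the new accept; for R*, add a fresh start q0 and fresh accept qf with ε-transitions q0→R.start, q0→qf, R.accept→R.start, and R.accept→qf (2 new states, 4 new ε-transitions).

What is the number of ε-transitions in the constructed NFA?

15

Building bottom-up:
Each of the 5 symbol leaves contributes 0 ε-transitions.
  zx → 1 ε-transition
  z | zx → 5 ε-transitions
  (z | zx)* → 9 ε-transitions
  (z | zx)*z → 10 ε-transitions
  ((z | zx)*z)* → 14 ε-transitions
  z((z | zx)*z)* → 15 ε-transitions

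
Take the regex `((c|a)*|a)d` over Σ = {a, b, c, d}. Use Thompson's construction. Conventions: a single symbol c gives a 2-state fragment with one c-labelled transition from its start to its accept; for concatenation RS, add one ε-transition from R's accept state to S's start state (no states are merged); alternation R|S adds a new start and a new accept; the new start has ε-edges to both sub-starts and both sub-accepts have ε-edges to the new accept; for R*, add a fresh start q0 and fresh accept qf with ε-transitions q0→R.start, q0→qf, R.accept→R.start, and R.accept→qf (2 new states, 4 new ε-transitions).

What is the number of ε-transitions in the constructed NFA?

13

By structural recursion:
Each of the 4 symbol leaves contributes 0 ε-transitions.
  c|a : 4 ε-transitions
  (c|a)* : 8 ε-transitions
  (c|a)*|a : 12 ε-transitions
  ((c|a)*|a)d : 13 ε-transitions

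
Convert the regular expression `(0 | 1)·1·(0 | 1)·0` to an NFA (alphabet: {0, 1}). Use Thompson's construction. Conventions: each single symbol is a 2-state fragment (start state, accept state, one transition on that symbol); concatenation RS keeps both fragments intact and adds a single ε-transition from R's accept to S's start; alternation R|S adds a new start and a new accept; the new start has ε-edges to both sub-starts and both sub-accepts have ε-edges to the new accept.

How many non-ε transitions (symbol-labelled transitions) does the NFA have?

Recursing over subexpressions:
Each of the 6 symbol leaves contributes exactly 1 symbol transition.
  0 | 1 = 2 symbol transitions
  0 | 1 = 2 symbol transitions
  (0 | 1)·1·(0 | 1)·0 = 6 symbol transitions

6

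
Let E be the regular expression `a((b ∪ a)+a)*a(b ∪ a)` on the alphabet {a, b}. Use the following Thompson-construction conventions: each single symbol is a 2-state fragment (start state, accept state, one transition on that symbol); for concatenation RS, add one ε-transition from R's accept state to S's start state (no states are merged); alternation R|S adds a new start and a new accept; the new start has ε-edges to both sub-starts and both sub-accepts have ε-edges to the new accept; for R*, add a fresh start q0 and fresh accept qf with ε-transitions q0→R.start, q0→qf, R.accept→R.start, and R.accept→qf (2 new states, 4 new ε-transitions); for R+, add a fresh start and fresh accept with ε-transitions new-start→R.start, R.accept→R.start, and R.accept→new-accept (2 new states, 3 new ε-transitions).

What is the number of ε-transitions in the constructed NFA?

Bottom-up over the parse tree:
Each of the 7 symbol leaves contributes 0 ε-transitions.
  b ∪ a — 4 ε-transitions
  (b ∪ a)+ — 7 ε-transitions
  (b ∪ a)+a — 8 ε-transitions
  ((b ∪ a)+a)* — 12 ε-transitions
  b ∪ a — 4 ε-transitions
  a((b ∪ a)+a)*a(b ∪ a) — 19 ε-transitions

19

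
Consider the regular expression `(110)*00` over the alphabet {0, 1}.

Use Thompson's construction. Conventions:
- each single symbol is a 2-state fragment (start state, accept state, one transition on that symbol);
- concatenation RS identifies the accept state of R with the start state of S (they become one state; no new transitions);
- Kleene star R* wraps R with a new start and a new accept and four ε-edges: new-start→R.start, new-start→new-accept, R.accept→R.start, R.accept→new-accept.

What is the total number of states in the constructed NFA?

8

Recursing over subexpressions:
Each of the 5 symbol leaves contributes a 2-state fragment.
  110 = 4 states
  (110)* = 6 states
  (110)*00 = 8 states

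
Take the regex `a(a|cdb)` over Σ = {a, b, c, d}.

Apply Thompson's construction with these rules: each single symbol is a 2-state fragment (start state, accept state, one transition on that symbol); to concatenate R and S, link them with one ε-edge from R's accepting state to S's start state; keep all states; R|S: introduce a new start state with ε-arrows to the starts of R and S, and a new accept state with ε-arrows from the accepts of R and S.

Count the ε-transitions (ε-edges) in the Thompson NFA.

Per subexpression:
Each of the 5 symbol leaves contributes 0 ε-transitions.
  cdb — 2 ε-transitions
  a|cdb — 6 ε-transitions
  a(a|cdb) — 7 ε-transitions

7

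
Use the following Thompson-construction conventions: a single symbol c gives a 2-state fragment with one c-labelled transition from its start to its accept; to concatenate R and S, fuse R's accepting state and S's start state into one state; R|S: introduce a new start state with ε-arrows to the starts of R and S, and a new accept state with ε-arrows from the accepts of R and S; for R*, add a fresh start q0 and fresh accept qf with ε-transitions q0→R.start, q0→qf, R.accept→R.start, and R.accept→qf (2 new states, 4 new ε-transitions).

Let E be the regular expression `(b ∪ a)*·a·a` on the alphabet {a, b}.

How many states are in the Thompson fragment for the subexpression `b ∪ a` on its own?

Fragment for `b ∪ a`:
Each of the 2 symbol leaves contributes a 2-state fragment.
  b ∪ a → 6 states

6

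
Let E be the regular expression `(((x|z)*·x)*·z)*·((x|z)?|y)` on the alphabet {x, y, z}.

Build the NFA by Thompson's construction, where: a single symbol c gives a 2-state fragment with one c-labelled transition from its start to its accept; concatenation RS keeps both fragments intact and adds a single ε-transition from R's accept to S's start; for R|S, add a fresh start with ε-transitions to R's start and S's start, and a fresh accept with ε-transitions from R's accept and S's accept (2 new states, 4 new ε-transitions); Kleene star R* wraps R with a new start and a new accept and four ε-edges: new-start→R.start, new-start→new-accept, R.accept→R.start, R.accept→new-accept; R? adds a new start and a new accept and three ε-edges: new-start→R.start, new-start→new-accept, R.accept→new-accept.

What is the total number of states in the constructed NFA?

28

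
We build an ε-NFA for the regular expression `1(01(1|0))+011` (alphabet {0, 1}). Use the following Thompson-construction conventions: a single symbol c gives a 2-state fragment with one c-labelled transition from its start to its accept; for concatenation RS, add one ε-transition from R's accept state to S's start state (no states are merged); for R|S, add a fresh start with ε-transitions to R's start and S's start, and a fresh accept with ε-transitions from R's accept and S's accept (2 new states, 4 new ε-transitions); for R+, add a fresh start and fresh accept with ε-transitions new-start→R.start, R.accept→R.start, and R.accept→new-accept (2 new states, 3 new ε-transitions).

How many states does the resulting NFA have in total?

Per subexpression:
Each of the 8 symbol leaves contributes a 2-state fragment.
  1|0 — 6 states
  01(1|0) — 10 states
  (01(1|0))+ — 12 states
  1(01(1|0))+011 — 20 states

20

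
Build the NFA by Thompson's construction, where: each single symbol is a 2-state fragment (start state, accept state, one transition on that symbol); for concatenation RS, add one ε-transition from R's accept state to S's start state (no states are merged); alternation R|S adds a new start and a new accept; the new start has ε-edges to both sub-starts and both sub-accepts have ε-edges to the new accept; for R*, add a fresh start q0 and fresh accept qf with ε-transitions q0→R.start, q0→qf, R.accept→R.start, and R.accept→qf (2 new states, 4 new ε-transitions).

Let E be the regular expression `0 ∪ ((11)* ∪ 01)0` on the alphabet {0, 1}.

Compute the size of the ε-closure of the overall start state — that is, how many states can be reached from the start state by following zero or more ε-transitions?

Work bottom-up. For each fragment F, track |ε-closure(F.start)| and whether F's accept lies in that closure (i.e. whether F accepts ε). A single-symbol fragment has closure size 1 and does not accept ε.
  11 — C equals the left operand's closure size = 1 (its accept is not ε-reachable, so the closure stops there)
  (11)* — new start has ε-edges to the inner start and to the new accept, so C = 2 + 1 = 3
  01 — same as the first factor's closure: C = 1
  (11)* ∪ 01 — C = 1 (new start) + (3 + 1) + 1 (new accept, since some branch ε-reaches its own accept) = 6
  ((11)* ∪ 01)0 — C = 6 + 1 = 7 (closure spills across the concat boundary because the left factor accepts ε)
  0 ∪ ((11)* ∪ 01)0 — new start ε-reaches every alternative's start; none of them accept ε, so the new accept is not reached: C = 1 + 1 + 7 = 9

9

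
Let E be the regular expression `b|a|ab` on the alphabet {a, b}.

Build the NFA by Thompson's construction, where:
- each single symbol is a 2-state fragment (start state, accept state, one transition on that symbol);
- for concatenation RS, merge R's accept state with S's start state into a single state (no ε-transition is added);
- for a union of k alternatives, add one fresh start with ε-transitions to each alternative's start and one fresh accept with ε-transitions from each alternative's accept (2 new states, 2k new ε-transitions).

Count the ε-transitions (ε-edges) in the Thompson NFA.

6

Per subexpression:
Each of the 4 symbol leaves contributes 0 ε-transitions.
  ab = 0 ε-transitions
  b|a|ab = 6 ε-transitions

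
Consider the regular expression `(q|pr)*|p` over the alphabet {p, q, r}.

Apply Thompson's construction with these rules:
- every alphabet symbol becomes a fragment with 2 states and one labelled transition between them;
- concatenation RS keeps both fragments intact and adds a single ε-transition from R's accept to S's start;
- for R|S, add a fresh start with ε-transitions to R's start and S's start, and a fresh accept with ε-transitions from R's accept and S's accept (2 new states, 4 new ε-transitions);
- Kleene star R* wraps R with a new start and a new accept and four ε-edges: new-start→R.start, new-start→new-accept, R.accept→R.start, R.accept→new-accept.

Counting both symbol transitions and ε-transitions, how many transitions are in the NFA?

Recursing over subexpressions:
Each of the 4 symbol leaves contributes 1 transition (1 symbol, 0 ε).
  pr : 3 transitions (2 symbol, 1 ε)
  q|pr : 8 transitions (3 symbol, 5 ε)
  (q|pr)* : 12 transitions (3 symbol, 9 ε)
  (q|pr)*|p : 17 transitions (4 symbol, 13 ε)

17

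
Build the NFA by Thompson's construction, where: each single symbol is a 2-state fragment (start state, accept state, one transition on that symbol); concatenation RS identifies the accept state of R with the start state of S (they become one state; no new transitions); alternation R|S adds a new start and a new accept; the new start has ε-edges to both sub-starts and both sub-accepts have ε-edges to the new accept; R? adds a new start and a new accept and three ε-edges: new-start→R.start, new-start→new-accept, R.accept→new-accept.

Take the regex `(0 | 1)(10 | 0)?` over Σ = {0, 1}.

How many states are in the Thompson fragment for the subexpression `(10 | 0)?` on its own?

Fragment for `(10 | 0)?`:
Each of the 3 symbol leaves contributes a 2-state fragment.
  10 = 3 states
  10 | 0 = 7 states
  (10 | 0)? = 9 states

9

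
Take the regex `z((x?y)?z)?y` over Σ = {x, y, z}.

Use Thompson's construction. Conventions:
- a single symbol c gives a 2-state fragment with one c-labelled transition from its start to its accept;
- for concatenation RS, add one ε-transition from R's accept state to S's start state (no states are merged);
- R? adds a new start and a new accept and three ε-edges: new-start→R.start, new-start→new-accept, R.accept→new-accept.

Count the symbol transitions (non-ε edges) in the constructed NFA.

5

Per subexpression:
Each of the 5 symbol leaves contributes exactly 1 symbol transition.
  x? = 1 symbol transition
  x?y = 2 symbol transitions
  (x?y)? = 2 symbol transitions
  (x?y)?z = 3 symbol transitions
  ((x?y)?z)? = 3 symbol transitions
  z((x?y)?z)?y = 5 symbol transitions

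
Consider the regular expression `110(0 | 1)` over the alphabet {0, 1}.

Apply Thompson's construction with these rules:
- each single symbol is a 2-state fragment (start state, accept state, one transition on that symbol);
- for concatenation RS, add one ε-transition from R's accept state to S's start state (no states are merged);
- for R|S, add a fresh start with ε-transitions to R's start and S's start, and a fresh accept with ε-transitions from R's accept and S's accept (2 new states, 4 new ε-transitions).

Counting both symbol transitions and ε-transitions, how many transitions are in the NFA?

Bottom-up over the parse tree:
Each of the 5 symbol leaves contributes 1 transition (1 symbol, 0 ε).
  0 | 1 → 6 transitions (2 symbol, 4 ε)
  110(0 | 1) → 12 transitions (5 symbol, 7 ε)

12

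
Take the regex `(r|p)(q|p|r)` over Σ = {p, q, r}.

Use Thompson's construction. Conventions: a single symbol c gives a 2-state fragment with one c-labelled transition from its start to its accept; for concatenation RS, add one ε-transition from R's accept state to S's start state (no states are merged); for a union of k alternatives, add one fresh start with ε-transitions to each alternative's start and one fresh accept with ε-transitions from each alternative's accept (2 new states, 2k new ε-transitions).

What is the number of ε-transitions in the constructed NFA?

11

Per subexpression:
Each of the 5 symbol leaves contributes 0 ε-transitions.
  r|p : 4 ε-transitions
  q|p|r : 6 ε-transitions
  (r|p)(q|p|r) : 11 ε-transitions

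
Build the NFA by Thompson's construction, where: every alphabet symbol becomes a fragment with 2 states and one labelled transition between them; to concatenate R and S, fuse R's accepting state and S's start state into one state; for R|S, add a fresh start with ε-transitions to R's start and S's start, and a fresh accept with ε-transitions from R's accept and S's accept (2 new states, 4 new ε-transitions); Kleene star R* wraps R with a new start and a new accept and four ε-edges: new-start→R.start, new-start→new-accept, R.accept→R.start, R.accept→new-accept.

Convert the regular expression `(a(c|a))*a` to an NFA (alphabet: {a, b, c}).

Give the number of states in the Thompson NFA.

By structural recursion:
Each of the 4 symbol leaves contributes a 2-state fragment.
  c|a = 6 states
  a(c|a) = 7 states
  (a(c|a))* = 9 states
  (a(c|a))*a = 10 states

10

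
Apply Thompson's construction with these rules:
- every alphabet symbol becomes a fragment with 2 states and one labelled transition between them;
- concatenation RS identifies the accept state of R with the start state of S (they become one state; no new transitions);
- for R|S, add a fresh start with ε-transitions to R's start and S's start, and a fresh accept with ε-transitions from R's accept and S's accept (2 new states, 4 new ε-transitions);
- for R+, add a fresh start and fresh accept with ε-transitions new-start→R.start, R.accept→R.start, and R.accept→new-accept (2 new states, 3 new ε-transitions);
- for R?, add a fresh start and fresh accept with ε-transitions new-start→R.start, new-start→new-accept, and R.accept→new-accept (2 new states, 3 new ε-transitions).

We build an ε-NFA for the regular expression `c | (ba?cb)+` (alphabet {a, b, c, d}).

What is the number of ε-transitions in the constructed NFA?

Building bottom-up:
Each of the 5 symbol leaves contributes 0 ε-transitions.
  a? : 3 ε-transitions
  ba?cb : 3 ε-transitions
  (ba?cb)+ : 6 ε-transitions
  c | (ba?cb)+ : 10 ε-transitions

10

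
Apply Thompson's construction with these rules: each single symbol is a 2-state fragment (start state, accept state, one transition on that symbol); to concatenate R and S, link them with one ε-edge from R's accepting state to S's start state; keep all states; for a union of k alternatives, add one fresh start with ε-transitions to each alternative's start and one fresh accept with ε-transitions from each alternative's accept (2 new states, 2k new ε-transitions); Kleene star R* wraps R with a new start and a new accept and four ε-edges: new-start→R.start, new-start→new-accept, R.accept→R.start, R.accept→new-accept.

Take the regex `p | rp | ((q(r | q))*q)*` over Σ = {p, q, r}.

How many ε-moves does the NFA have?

Recursing over subexpressions:
Each of the 7 symbol leaves contributes 0 ε-transitions.
  rp — 1 ε-transition
  r | q — 4 ε-transitions
  q(r | q) — 5 ε-transitions
  (q(r | q))* — 9 ε-transitions
  (q(r | q))*q — 10 ε-transitions
  ((q(r | q))*q)* — 14 ε-transitions
  p | rp | ((q(r | q))*q)* — 21 ε-transitions

21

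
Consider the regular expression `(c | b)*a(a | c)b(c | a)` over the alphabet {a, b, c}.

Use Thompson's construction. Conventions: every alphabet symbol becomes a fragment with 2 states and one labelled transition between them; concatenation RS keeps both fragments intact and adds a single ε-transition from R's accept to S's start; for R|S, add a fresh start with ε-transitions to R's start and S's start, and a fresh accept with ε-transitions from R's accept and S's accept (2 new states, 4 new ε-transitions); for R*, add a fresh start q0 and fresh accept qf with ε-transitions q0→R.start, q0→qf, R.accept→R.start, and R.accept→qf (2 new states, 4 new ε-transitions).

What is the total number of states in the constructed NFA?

24

Per subexpression:
Each of the 8 symbol leaves contributes a 2-state fragment.
  c | b : 6 states
  (c | b)* : 8 states
  a | c : 6 states
  c | a : 6 states
  (c | b)*a(a | c)b(c | a) : 24 states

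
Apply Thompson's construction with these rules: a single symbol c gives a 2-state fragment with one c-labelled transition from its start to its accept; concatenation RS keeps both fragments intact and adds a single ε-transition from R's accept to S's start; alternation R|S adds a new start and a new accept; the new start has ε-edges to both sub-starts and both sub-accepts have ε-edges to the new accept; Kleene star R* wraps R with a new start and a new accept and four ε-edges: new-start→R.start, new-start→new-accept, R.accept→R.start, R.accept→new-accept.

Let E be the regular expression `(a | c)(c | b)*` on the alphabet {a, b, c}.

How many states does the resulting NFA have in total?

Recursing over subexpressions:
Each of the 4 symbol leaves contributes a 2-state fragment.
  a | c = 6 states
  c | b = 6 states
  (c | b)* = 8 states
  (a | c)(c | b)* = 14 states

14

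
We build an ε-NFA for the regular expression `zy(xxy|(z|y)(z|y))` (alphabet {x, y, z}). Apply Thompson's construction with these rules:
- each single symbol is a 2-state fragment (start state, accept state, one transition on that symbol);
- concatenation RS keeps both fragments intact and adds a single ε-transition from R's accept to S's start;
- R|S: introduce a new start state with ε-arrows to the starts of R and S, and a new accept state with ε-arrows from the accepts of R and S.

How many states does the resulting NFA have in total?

Building bottom-up:
Each of the 9 symbol leaves contributes a 2-state fragment.
  xxy = 6 states
  z|y = 6 states
  z|y = 6 states
  (z|y)(z|y) = 12 states
  xxy|(z|y)(z|y) = 20 states
  zy(xxy|(z|y)(z|y)) = 24 states

24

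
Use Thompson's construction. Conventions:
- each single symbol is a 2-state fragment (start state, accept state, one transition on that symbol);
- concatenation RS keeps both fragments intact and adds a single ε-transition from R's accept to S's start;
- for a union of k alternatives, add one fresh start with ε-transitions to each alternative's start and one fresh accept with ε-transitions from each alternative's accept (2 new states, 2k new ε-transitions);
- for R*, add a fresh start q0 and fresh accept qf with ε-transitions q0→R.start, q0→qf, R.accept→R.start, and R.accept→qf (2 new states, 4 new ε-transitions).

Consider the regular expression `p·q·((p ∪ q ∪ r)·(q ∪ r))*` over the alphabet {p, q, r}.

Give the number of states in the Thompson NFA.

Recursing over subexpressions:
Each of the 7 symbol leaves contributes a 2-state fragment.
  p ∪ q ∪ r → 8 states
  q ∪ r → 6 states
  (p ∪ q ∪ r)·(q ∪ r) → 14 states
  ((p ∪ q ∪ r)·(q ∪ r))* → 16 states
  p·q·((p ∪ q ∪ r)·(q ∪ r))* → 20 states

20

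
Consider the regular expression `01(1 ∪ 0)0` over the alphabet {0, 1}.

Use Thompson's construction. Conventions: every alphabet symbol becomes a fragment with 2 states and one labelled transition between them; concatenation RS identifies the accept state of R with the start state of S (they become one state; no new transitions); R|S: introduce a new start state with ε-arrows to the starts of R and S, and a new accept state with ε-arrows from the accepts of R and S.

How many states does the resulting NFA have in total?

9

Recursing over subexpressions:
Each of the 5 symbol leaves contributes a 2-state fragment.
  1 ∪ 0 = 6 states
  01(1 ∪ 0)0 = 9 states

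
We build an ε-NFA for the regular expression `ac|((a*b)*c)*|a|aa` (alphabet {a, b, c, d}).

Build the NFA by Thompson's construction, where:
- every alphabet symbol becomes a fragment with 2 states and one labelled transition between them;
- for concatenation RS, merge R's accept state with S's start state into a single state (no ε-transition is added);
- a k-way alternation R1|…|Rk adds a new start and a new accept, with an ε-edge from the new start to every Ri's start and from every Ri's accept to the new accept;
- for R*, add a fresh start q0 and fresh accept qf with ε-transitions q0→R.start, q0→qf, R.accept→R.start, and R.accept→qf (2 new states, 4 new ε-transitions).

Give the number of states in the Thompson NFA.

By structural recursion:
Each of the 8 symbol leaves contributes a 2-state fragment.
  ac : 3 states
  a* : 4 states
  a*b : 5 states
  (a*b)* : 7 states
  (a*b)*c : 8 states
  ((a*b)*c)* : 10 states
  aa : 3 states
  ac|((a*b)*c)*|a|aa : 20 states

20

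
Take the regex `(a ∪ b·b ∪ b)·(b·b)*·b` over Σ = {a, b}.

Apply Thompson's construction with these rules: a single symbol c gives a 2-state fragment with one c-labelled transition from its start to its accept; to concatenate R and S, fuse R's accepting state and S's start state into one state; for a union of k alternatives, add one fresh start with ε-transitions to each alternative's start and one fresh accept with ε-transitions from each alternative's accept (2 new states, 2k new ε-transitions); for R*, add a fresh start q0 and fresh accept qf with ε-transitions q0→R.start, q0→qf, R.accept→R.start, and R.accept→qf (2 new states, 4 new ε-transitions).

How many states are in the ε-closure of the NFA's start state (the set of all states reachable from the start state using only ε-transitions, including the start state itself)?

Compute the ε-closure size of each fragment's start state recursively; a symbol fragment's start has no outgoing ε-edge, so its closure is just itself (size 1).
  b·b — |ε-closure| equals the left operand's closure size = 1 (its accept is not ε-reachable, so the closure stops there)
  a ∪ b·b ∪ b — new start ε-reaches every alternative's start; none of them accept ε, so the new accept is not reached: |ε-closure| = 1 + 1 + 1 + 1 = 4
  b·b — |ε-closure| equals the left operand's closure size = 1 (its accept is not ε-reachable, so the closure stops there)
  (b·b)* — |ε-closure| = 1 (new start) + 1 (body) + 1 (new accept) = 3
  (a ∪ b·b ∪ b)·(b·b)*·b — same as the first factor's closure: |ε-closure| = 4

4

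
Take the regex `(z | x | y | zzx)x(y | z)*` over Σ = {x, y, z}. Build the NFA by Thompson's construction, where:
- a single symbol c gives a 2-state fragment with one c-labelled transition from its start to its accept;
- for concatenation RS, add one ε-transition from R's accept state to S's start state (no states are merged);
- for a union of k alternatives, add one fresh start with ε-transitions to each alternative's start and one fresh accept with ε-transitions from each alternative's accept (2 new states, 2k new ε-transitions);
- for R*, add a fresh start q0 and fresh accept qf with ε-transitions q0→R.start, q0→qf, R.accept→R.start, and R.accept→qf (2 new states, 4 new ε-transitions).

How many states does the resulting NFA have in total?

Bottom-up over the parse tree:
Each of the 9 symbol leaves contributes a 2-state fragment.
  zzx : 6 states
  z | x | y | zzx : 14 states
  y | z : 6 states
  (y | z)* : 8 states
  (z | x | y | zzx)x(y | z)* : 24 states

24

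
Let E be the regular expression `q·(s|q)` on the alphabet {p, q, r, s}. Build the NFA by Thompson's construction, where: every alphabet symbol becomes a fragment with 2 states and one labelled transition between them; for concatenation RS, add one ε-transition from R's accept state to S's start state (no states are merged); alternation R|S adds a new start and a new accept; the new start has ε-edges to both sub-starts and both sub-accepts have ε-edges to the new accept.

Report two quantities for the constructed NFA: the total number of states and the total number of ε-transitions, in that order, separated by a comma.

Bottom-up over the parse tree:
Each of the 3 symbol leaves contributes 2 states and 0 ε-transitions.
  s|q → 6 states, 4 ε-transitions
  q·(s|q) → 8 states, 5 ε-transitions

8, 5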